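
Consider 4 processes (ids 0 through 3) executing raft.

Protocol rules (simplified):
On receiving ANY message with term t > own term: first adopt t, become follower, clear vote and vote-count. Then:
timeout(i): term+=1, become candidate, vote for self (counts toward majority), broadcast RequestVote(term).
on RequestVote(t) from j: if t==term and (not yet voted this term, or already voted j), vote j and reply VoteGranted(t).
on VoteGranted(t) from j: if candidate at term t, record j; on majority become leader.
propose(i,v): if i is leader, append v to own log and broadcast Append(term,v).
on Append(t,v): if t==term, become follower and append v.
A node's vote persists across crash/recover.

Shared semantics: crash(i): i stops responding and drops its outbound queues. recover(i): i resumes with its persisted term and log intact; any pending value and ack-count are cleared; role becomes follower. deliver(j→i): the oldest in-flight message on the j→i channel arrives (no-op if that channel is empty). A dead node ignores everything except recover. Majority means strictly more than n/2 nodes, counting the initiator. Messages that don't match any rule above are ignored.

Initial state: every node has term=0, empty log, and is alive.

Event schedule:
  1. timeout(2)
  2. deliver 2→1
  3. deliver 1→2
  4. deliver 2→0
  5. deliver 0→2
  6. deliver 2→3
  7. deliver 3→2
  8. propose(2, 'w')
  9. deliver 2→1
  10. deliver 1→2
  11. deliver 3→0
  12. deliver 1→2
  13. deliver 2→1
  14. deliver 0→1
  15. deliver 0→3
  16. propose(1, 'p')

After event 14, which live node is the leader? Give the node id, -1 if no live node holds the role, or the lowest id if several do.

2

1. timeout(2):  <2:cand t1 ->
2. deliver 2→1:  <1:foll t1 ->
3. deliver 1→2:  nop
4. deliver 2→0:  <0:foll t1 ->
5. deliver 0→2:  <2:lead t1 ->
6. deliver 2→3:  <3:foll t1 ->
7. deliver 3→2:  nop
8. propose(2,'w'):  <2:lead t1 w>
9. deliver 2→1:  <1:foll t1 w>
10. deliver 1→2:  nop
11. deliver 3→0:  nop
12. deliver 1→2:  nop
13. deliver 2→1:  nop
14. deliver 0→1:  nop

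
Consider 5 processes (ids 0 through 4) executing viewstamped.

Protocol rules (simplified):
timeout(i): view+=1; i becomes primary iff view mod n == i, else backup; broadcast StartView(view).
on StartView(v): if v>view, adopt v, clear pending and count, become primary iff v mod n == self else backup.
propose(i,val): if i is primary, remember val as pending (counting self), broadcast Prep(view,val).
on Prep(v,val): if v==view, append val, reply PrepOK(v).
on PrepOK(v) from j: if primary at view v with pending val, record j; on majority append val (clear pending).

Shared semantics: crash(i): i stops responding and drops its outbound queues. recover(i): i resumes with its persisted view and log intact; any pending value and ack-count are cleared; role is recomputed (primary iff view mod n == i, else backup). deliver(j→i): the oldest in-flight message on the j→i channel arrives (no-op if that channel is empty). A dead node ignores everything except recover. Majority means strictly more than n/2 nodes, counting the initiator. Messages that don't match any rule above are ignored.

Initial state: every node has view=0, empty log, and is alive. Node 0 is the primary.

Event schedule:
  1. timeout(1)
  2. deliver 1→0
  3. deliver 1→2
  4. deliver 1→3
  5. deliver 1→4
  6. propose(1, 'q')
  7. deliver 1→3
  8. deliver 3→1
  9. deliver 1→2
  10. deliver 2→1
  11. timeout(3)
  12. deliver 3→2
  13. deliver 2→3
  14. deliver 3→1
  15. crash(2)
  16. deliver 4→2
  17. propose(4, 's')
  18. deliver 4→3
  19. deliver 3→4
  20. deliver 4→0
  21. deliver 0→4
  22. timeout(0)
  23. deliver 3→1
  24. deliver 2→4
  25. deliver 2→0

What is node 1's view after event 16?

1. timeout(1):  <1:prim v1 ->
2. deliver 1→0:  <0:back v1 ->
3. deliver 1→2:  <2:back v1 ->
4. deliver 1→3:  <3:back v1 ->
5. deliver 1→4:  <4:back v1 ->
6. propose(1,'q'):  nop
7. deliver 1→3:  <3:back v1 q>
8. deliver 3→1:  nop
9. deliver 1→2:  <2:back v1 q>
10. deliver 2→1:  <1:prim v1 q>
11. timeout(3):  <3:back v2 q>
12. deliver 3→2:  <2:prim v2 q>
13. deliver 2→3:  nop
14. deliver 3→1:  <1:back v2 q>
15. crash(2):  <2:✗prim v2 q>
16. deliver 4→2:  nop

2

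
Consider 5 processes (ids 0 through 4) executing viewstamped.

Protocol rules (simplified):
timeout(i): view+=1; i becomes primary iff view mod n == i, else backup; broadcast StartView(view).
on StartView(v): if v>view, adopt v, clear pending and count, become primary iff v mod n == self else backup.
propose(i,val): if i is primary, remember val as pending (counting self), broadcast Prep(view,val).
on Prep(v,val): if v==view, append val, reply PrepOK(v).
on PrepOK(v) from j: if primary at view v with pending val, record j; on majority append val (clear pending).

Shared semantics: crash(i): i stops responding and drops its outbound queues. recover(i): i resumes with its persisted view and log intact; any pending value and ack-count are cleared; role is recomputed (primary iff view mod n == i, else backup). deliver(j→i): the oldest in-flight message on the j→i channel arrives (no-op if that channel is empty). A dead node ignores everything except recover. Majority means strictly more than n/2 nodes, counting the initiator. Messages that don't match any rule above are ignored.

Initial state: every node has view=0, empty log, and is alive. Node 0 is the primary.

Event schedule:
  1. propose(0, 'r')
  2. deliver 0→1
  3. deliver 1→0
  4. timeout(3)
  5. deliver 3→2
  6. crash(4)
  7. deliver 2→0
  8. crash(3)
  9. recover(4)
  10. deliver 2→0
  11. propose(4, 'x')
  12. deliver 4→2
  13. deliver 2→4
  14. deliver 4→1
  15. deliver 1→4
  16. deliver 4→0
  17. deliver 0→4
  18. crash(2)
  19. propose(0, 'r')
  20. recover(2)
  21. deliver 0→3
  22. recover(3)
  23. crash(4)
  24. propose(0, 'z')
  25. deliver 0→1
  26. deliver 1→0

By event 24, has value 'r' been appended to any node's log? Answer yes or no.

e1 propose(0,'r'): ·
e2 deliver 0→1: 1[back,v=0,r]
e3 deliver 1→0: ·
e4 timeout(3): 3[back,v=1,-]
e5 deliver 3→2: 2[back,v=1,-]
e6 crash(4): 4[✗back,v=0,-]
e7 deliver 2→0: ·
e8 crash(3): 3[✗back,v=1,-]
e9 recover(4): 4[back,v=0,-]
e10 deliver 2→0: ·
e11 propose(4,'x'): ·
e12 deliver 4→2: ·
e13 deliver 2→4: ·
e14 deliver 4→1: ·
e15 deliver 1→4: ·
e16 deliver 4→0: ·
e17 deliver 0→4: 4[back,v=0,r]
e18 crash(2): 2[✗back,v=1,-]
e19 propose(0,'r'): ·
e20 recover(2): 2[back,v=1,-]
e21 deliver 0→3: ·
e22 recover(3): 3[back,v=1,-]
e23 crash(4): 4[✗back,v=0,r]
e24 propose(0,'z'): ·

yes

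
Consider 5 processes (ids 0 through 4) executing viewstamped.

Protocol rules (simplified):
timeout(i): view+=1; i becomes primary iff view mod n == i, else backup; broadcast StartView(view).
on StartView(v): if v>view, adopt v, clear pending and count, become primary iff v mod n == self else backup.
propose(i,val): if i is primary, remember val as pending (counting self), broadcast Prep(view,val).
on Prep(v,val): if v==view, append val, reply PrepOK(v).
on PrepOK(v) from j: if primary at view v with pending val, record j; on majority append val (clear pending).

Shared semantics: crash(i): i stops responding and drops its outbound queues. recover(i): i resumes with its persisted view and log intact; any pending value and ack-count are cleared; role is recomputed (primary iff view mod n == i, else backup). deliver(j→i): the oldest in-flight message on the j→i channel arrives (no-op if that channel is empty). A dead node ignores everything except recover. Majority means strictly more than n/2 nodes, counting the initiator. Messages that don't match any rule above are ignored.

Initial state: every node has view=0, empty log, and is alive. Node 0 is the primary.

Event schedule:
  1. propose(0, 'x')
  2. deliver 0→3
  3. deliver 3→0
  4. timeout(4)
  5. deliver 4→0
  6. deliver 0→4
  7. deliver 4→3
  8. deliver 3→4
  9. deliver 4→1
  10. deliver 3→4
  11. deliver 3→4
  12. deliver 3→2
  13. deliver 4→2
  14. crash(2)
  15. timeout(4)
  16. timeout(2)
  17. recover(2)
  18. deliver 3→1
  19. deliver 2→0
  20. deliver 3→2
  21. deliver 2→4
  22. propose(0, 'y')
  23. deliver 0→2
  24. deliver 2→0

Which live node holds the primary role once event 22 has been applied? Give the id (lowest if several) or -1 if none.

1

after 1 — propose(0,'x'): ·
after 2 — deliver 0→3: n3:back/v0/[x]
after 3 — deliver 3→0: ·
after 4 — timeout(4): n4:back/v1/[-]
after 5 — deliver 4→0: n0:back/v1/[-]
after 6 — deliver 0→4: ·
after 7 — deliver 4→3: n3:back/v1/[x]
after 8 — deliver 3→4: ·
after 9 — deliver 4→1: n1:prim/v1/[-]
after 10 — deliver 3→4: ·
after 11 — deliver 3→4: ·
after 12 — deliver 3→2: ·
after 13 — deliver 4→2: n2:back/v1/[-]
after 14 — crash(2): n2:✗back/v1/[-]
after 15 — timeout(4): n4:back/v2/[-]
after 16 — timeout(2): ·
after 17 — recover(2): n2:back/v1/[-]
after 18 — deliver 3→1: ·
after 19 — deliver 2→0: ·
after 20 — deliver 3→2: ·
after 21 — deliver 2→4: ·
after 22 — propose(0,'y'): ·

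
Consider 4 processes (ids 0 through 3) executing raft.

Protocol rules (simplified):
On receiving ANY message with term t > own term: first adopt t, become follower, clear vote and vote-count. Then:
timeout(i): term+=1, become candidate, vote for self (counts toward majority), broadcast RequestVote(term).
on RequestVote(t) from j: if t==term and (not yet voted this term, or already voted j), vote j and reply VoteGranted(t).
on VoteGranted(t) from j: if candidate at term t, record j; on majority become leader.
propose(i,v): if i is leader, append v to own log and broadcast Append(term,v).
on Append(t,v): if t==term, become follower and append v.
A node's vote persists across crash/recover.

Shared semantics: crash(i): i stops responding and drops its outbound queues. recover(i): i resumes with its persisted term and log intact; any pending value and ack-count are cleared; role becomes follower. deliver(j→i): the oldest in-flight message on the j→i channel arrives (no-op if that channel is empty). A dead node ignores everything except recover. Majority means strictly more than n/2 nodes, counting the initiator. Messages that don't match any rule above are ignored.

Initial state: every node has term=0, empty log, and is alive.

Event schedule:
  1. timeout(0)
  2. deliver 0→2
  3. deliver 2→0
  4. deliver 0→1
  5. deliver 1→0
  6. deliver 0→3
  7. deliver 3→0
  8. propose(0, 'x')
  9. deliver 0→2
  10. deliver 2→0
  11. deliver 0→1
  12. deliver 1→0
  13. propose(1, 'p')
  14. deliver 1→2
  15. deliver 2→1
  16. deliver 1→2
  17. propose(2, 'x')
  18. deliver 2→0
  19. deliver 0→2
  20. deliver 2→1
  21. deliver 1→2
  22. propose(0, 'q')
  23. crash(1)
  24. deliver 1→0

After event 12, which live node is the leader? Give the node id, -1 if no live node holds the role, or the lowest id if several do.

0

[1] timeout(0) → N0(cand t1 [-])
[2] deliver 0→2 → N2(foll t1 [-])
[3] deliver 2→0 → ∅
[4] deliver 0→1 → N1(foll t1 [-])
[5] deliver 1→0 → N0(lead t1 [-])
[6] deliver 0→3 → N3(foll t1 [-])
[7] deliver 3→0 → ∅
[8] propose(0,'x') → N0(lead t1 [x])
[9] deliver 0→2 → N2(foll t1 [x])
[10] deliver 2→0 → ∅
[11] deliver 0→1 → N1(foll t1 [x])
[12] deliver 1→0 → ∅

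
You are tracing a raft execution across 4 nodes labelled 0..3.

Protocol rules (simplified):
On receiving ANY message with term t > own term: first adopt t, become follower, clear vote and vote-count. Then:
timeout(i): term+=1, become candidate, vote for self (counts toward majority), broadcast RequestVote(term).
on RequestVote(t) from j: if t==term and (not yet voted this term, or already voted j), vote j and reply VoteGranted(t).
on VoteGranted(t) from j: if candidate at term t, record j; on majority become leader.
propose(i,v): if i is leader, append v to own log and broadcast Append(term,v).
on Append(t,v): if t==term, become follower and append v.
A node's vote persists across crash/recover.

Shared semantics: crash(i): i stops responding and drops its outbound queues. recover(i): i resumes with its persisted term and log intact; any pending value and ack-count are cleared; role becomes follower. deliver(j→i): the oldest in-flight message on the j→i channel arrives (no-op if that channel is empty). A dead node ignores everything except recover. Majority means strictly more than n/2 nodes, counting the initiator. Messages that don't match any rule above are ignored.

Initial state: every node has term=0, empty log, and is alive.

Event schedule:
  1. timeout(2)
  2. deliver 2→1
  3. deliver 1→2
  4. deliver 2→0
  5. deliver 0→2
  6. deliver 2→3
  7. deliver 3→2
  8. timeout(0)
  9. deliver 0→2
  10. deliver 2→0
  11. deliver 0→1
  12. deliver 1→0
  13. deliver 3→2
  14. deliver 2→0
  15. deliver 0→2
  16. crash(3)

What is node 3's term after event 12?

1

after 1 — timeout(2): n2:cand/t1/[-]
after 2 — deliver 2→1: n1:foll/t1/[-]
after 3 — deliver 1→2: ·
after 4 — deliver 2→0: n0:foll/t1/[-]
after 5 — deliver 0→2: n2:lead/t1/[-]
after 6 — deliver 2→3: n3:foll/t1/[-]
after 7 — deliver 3→2: ·
after 8 — timeout(0): n0:cand/t2/[-]
after 9 — deliver 0→2: n2:foll/t2/[-]
after 10 — deliver 2→0: ·
after 11 — deliver 0→1: n1:foll/t2/[-]
after 12 — deliver 1→0: n0:lead/t2/[-]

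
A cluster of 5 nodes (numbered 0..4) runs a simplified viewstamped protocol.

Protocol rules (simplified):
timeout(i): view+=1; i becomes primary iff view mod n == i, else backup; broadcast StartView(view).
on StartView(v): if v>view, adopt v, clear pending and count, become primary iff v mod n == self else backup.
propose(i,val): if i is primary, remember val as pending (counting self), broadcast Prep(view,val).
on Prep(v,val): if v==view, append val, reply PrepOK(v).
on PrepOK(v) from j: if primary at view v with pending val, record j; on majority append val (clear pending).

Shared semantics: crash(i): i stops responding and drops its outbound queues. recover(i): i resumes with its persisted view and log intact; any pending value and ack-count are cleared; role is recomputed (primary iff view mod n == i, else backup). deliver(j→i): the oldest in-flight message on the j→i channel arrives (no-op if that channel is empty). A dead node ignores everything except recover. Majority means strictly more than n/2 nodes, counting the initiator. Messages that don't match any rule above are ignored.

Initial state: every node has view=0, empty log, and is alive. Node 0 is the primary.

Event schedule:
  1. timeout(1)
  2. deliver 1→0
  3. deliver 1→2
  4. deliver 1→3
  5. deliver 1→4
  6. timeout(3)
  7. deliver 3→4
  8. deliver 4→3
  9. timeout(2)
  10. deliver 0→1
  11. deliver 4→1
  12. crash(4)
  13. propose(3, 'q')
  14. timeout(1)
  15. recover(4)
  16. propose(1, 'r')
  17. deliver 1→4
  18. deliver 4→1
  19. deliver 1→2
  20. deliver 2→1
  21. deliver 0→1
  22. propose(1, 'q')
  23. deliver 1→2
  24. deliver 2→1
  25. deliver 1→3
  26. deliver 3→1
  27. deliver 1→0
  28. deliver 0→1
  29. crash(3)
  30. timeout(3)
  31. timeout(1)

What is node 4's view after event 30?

2

1. timeout(1):  <1:prim v1 ->
2. deliver 1→0:  <0:back v1 ->
3. deliver 1→2:  <2:back v1 ->
4. deliver 1→3:  <3:back v1 ->
5. deliver 1→4:  <4:back v1 ->
6. timeout(3):  <3:back v2 ->
7. deliver 3→4:  <4:back v2 ->
8. deliver 4→3:  nop
9. timeout(2):  <2:prim v2 ->
10. deliver 0→1:  nop
11. deliver 4→1:  nop
12. crash(4):  <4:✗back v2 ->
13. propose(3,'q'):  nop
14. timeout(1):  <1:back v2 ->
15. recover(4):  <4:back v2 ->
16. propose(1,'r'):  nop
17. deliver 1→4:  nop
18. deliver 4→1:  nop
19. deliver 1→2:  nop
20. deliver 2→1:  nop
21. deliver 0→1:  nop
22. propose(1,'q'):  nop
23. deliver 1→2:  nop
24. deliver 2→1:  nop
25. deliver 1→3:  nop
26. deliver 3→1:  nop
27. deliver 1→0:  <0:back v2 ->
28. deliver 0→1:  nop
29. crash(3):  <3:✗back v2 ->
30. timeout(3):  nop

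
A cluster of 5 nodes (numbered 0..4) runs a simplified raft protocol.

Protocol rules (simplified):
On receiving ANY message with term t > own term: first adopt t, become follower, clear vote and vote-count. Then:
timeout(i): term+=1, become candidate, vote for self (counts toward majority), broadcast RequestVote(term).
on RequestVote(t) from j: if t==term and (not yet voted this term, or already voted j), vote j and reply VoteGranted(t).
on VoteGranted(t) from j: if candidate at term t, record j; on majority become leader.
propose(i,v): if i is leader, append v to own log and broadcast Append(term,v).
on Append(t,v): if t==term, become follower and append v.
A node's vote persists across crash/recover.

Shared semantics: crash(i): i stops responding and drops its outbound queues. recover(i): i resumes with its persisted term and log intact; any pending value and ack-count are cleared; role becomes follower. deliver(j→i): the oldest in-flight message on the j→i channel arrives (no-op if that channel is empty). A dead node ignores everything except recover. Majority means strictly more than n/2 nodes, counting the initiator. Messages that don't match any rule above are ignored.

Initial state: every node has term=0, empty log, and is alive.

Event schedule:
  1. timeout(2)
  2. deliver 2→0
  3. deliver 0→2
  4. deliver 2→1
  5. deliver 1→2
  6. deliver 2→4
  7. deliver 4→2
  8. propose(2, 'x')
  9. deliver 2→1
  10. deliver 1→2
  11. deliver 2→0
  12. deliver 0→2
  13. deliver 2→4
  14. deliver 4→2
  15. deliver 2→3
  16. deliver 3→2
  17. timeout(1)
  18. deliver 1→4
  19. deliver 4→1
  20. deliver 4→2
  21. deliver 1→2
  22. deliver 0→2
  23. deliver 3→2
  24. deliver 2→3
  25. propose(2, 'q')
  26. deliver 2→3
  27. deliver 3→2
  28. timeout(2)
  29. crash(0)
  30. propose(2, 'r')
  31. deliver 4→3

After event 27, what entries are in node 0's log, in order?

x

e1 timeout(2): 2[cand,t=1,-]
e2 deliver 2→0: 0[foll,t=1,-]
e3 deliver 0→2: ·
e4 deliver 2→1: 1[foll,t=1,-]
e5 deliver 1→2: 2[lead,t=1,-]
e6 deliver 2→4: 4[foll,t=1,-]
e7 deliver 4→2: ·
e8 propose(2,'x'): 2[lead,t=1,x]
e9 deliver 2→1: 1[foll,t=1,x]
e10 deliver 1→2: ·
e11 deliver 2→0: 0[foll,t=1,x]
e12 deliver 0→2: ·
e13 deliver 2→4: 4[foll,t=1,x]
e14 deliver 4→2: ·
e15 deliver 2→3: 3[foll,t=1,-]
e16 deliver 3→2: ·
e17 timeout(1): 1[cand,t=2,x]
e18 deliver 1→4: 4[foll,t=2,x]
e19 deliver 4→1: ·
e20 deliver 4→2: ·
e21 deliver 1→2: 2[foll,t=2,x]
e22 deliver 0→2: ·
e23 deliver 3→2: ·
e24 deliver 2→3: 3[foll,t=1,x]
e25 propose(2,'q'): ·
e26 deliver 2→3: ·
e27 deliver 3→2: ·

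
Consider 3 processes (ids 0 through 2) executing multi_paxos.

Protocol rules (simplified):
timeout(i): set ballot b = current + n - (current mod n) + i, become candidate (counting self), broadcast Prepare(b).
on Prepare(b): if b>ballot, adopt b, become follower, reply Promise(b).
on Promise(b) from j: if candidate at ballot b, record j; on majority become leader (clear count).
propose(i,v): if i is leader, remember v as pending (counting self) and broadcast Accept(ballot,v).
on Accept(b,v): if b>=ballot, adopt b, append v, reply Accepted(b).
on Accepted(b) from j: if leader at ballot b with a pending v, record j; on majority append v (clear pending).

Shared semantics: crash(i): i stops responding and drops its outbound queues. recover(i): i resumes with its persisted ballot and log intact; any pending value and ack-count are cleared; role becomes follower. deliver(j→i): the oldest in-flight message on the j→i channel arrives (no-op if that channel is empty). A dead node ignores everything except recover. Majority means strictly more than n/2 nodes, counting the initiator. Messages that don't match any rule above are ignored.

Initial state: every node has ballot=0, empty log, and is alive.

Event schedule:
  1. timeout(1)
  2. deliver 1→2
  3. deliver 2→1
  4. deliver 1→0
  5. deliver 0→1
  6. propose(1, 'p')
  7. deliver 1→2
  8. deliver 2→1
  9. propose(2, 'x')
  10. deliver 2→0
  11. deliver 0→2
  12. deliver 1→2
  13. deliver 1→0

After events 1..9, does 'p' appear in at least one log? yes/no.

e1 timeout(1): 1[cand,b=4,-]
e2 deliver 1→2: 2[foll,b=4,-]
e3 deliver 2→1: 1[lead,b=4,-]
e4 deliver 1→0: 0[foll,b=4,-]
e5 deliver 0→1: ·
e6 propose(1,'p'): ·
e7 deliver 1→2: 2[foll,b=4,p]
e8 deliver 2→1: 1[lead,b=4,p]
e9 propose(2,'x'): ·

yes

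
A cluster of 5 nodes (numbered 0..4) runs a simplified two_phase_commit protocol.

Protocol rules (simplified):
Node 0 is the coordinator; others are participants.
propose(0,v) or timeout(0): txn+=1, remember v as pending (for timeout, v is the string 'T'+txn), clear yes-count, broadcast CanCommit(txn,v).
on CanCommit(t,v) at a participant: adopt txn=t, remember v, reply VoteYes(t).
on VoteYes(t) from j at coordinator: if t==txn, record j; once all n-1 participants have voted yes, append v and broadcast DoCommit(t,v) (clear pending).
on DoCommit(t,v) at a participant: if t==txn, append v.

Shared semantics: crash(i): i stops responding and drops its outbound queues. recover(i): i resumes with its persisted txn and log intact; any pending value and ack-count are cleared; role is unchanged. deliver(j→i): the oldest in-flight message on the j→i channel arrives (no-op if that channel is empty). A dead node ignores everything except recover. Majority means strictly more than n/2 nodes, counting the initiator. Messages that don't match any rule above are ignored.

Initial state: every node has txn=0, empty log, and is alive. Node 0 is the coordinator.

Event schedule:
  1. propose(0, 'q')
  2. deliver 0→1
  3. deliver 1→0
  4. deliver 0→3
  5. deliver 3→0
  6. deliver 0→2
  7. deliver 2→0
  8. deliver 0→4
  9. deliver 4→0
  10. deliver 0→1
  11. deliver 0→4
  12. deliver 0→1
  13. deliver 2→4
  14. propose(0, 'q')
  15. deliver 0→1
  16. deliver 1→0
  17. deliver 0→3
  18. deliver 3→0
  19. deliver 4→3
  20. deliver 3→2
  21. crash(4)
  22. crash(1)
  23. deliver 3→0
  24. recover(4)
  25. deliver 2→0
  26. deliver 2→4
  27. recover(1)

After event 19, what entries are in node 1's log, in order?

step 1 propose(0,'q'): 0={coor,t=1,log=-}
step 2 deliver 0→1: 1={part,t=1,log=-}
step 3 deliver 1→0: —
step 4 deliver 0→3: 3={part,t=1,log=-}
step 5 deliver 3→0: —
step 6 deliver 0→2: 2={part,t=1,log=-}
step 7 deliver 2→0: —
step 8 deliver 0→4: 4={part,t=1,log=-}
step 9 deliver 4→0: 0={coor,t=1,log=q}
step 10 deliver 0→1: 1={part,t=1,log=q}
step 11 deliver 0→4: 4={part,t=1,log=q}
step 12 deliver 0→1: —
step 13 deliver 2→4: —
step 14 propose(0,'q'): 0={coor,t=2,log=q}
step 15 deliver 0→1: 1={part,t=2,log=q}
step 16 deliver 1→0: —
step 17 deliver 0→3: 3={part,t=1,log=q}
step 18 deliver 3→0: —
step 19 deliver 4→3: —

q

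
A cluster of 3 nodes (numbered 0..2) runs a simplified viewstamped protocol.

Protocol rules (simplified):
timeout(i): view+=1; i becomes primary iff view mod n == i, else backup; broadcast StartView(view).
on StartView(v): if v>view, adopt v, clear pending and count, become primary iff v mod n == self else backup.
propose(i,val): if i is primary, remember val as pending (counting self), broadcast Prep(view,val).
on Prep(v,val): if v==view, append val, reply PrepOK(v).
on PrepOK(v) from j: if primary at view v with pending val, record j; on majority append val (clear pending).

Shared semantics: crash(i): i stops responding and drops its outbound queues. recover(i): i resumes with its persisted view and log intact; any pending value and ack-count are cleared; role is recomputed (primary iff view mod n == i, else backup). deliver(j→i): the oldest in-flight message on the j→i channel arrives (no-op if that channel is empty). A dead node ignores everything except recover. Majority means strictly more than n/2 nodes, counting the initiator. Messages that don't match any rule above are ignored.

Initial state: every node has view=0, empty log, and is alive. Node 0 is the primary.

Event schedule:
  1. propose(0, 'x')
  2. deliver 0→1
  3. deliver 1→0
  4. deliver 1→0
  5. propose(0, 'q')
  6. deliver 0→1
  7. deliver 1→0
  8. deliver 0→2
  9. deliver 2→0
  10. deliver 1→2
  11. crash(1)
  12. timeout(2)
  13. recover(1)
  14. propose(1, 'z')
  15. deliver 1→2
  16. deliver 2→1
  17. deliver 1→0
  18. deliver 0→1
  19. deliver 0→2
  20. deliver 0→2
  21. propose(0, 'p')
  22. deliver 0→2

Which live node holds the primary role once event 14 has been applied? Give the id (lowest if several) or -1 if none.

0

after 1 — propose(0,'x'): ·
after 2 — deliver 0→1: n1:back/v0/[x]
after 3 — deliver 1→0: n0:prim/v0/[x]
after 4 — deliver 1→0: ·
after 5 — propose(0,'q'): ·
after 6 — deliver 0→1: n1:back/v0/[x,q]
after 7 — deliver 1→0: n0:prim/v0/[x,q]
after 8 — deliver 0→2: n2:back/v0/[x]
after 9 — deliver 2→0: ·
after 10 — deliver 1→2: ·
after 11 — crash(1): n1:✗back/v0/[x,q]
after 12 — timeout(2): n2:back/v1/[x]
after 13 — recover(1): n1:back/v0/[x,q]
after 14 — propose(1,'z'): ·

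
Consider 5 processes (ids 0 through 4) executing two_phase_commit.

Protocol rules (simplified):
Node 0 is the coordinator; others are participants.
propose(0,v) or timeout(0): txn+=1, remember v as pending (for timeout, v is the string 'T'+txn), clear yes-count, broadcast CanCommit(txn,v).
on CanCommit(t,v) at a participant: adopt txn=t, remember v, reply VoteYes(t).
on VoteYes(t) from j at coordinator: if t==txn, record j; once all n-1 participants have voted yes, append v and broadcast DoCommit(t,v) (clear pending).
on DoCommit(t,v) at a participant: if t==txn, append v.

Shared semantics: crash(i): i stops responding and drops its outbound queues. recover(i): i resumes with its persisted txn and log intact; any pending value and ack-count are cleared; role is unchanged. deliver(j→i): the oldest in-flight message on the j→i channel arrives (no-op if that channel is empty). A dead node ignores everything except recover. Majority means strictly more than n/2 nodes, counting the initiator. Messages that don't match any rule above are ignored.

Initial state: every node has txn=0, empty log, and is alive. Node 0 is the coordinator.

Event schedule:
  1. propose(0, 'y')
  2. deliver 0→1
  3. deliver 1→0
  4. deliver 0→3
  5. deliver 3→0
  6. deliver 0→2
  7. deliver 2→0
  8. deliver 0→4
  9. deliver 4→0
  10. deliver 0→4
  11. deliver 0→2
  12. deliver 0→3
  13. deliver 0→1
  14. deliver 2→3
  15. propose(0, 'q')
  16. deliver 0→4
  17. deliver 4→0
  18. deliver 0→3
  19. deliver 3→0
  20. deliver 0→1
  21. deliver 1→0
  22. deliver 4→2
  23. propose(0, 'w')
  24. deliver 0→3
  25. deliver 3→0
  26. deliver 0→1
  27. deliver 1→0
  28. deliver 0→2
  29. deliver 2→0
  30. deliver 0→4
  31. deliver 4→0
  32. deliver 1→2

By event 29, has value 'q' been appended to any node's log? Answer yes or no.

1. propose(0,'y'):  <0:coor t1 ->
2. deliver 0→1:  <1:part t1 ->
3. deliver 1→0:  nop
4. deliver 0→3:  <3:part t1 ->
5. deliver 3→0:  nop
6. deliver 0→2:  <2:part t1 ->
7. deliver 2→0:  nop
8. deliver 0→4:  <4:part t1 ->
9. deliver 4→0:  <0:coor t1 y>
10. deliver 0→4:  <4:part t1 y>
11. deliver 0→2:  <2:part t1 y>
12. deliver 0→3:  <3:part t1 y>
13. deliver 0→1:  <1:part t1 y>
14. deliver 2→3:  nop
15. propose(0,'q'):  <0:coor t2 y>
16. deliver 0→4:  <4:part t2 y>
17. deliver 4→0:  nop
18. deliver 0→3:  <3:part t2 y>
19. deliver 3→0:  nop
20. deliver 0→1:  <1:part t2 y>
21. deliver 1→0:  nop
22. deliver 4→2:  nop
23. propose(0,'w'):  <0:coor t3 y>
24. deliver 0→3:  <3:part t3 y>
25. deliver 3→0:  nop
26. deliver 0→1:  <1:part t3 y>
27. deliver 1→0:  nop
28. deliver 0→2:  <2:part t2 y>
29. deliver 2→0:  nop

no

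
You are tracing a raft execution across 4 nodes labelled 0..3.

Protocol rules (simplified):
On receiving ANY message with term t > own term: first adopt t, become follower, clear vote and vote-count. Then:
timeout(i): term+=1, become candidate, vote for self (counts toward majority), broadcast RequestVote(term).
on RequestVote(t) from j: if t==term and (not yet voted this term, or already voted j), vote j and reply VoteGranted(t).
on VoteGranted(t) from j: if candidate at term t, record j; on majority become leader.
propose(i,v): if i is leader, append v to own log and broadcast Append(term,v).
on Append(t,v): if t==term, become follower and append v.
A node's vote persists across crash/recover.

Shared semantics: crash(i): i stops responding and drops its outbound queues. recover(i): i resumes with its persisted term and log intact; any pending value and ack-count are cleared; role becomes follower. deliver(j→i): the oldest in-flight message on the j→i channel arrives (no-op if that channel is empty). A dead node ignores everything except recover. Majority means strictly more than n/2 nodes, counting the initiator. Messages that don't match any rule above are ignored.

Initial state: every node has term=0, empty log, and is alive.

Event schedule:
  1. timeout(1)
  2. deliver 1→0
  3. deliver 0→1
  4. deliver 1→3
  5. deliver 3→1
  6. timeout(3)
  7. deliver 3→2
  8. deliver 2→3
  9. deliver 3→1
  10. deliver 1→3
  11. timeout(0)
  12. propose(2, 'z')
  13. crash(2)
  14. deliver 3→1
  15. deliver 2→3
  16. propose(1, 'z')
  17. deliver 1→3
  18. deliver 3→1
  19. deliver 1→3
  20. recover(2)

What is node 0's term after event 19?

after 1 — timeout(1): n1:cand/t1/[-]
after 2 — deliver 1→0: n0:foll/t1/[-]
after 3 — deliver 0→1: ·
after 4 — deliver 1→3: n3:foll/t1/[-]
after 5 — deliver 3→1: n1:lead/t1/[-]
after 6 — timeout(3): n3:cand/t2/[-]
after 7 — deliver 3→2: n2:foll/t2/[-]
after 8 — deliver 2→3: ·
after 9 — deliver 3→1: n1:foll/t2/[-]
after 10 — deliver 1→3: n3:lead/t2/[-]
after 11 — timeout(0): n0:cand/t2/[-]
after 12 — propose(2,'z'): ·
after 13 — crash(2): n2:✗foll/t2/[-]
after 14 — deliver 3→1: ·
after 15 — deliver 2→3: ·
after 16 — propose(1,'z'): ·
after 17 — deliver 1→3: ·
after 18 — deliver 3→1: ·
after 19 — deliver 1→3: ·

2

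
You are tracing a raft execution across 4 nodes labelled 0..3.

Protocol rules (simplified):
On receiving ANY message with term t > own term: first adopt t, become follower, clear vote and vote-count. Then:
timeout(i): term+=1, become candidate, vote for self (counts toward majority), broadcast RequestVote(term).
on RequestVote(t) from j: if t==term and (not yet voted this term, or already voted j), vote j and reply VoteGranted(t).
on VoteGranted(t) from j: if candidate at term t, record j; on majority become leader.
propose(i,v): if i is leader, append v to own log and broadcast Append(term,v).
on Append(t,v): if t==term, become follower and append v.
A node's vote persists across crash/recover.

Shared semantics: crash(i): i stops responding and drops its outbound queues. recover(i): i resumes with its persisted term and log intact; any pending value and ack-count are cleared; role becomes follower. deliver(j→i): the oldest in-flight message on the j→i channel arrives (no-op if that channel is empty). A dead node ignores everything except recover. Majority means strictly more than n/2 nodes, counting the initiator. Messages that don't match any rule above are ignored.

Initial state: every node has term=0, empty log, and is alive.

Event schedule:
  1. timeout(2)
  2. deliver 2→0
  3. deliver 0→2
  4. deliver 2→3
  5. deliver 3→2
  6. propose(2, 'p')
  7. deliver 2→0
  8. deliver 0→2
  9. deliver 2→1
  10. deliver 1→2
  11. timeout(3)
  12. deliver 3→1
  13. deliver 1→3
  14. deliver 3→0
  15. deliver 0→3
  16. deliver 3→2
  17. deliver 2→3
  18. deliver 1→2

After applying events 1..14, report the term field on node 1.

2

1. timeout(2):  <2:cand t1 ->
2. deliver 2→0:  <0:foll t1 ->
3. deliver 0→2:  nop
4. deliver 2→3:  <3:foll t1 ->
5. deliver 3→2:  <2:lead t1 ->
6. propose(2,'p'):  <2:lead t1 p>
7. deliver 2→0:  <0:foll t1 p>
8. deliver 0→2:  nop
9. deliver 2→1:  <1:foll t1 ->
10. deliver 1→2:  nop
11. timeout(3):  <3:cand t2 ->
12. deliver 3→1:  <1:foll t2 ->
13. deliver 1→3:  nop
14. deliver 3→0:  <0:foll t2 p>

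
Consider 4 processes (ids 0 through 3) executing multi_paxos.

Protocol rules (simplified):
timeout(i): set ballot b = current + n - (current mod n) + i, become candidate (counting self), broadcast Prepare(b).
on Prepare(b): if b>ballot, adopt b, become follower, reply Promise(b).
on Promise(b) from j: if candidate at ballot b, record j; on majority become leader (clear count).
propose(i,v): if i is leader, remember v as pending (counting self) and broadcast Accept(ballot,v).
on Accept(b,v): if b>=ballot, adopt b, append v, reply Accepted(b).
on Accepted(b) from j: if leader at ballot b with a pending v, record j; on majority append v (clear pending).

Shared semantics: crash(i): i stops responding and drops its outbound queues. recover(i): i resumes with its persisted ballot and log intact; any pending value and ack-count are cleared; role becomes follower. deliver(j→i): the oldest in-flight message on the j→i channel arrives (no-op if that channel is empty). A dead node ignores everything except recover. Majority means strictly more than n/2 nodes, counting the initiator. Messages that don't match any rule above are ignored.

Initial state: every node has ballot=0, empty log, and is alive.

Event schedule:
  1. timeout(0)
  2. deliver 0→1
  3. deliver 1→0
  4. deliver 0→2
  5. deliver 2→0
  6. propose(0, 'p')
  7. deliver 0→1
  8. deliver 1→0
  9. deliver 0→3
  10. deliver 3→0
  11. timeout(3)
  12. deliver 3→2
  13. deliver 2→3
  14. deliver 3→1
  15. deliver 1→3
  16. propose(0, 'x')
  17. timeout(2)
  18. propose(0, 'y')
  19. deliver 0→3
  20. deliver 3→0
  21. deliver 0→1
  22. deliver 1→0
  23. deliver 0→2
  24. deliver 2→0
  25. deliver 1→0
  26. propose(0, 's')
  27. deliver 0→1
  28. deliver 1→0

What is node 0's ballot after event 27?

after 1 — timeout(0): n0:cand/b4/[-]
after 2 — deliver 0→1: n1:foll/b4/[-]
after 3 — deliver 1→0: ·
after 4 — deliver 0→2: n2:foll/b4/[-]
after 5 — deliver 2→0: n0:lead/b4/[-]
after 6 — propose(0,'p'): ·
after 7 — deliver 0→1: n1:foll/b4/[p]
after 8 — deliver 1→0: ·
after 9 — deliver 0→3: n3:foll/b4/[-]
after 10 — deliver 3→0: ·
after 11 — timeout(3): n3:cand/b11/[-]
after 12 — deliver 3→2: n2:foll/b11/[-]
after 13 — deliver 2→3: ·
after 14 — deliver 3→1: n1:foll/b11/[p]
after 15 — deliver 1→3: n3:lead/b11/[-]
after 16 — propose(0,'x'): ·
after 17 — timeout(2): n2:cand/b14/[-]
after 18 — propose(0,'y'): ·
after 19 — deliver 0→3: ·
after 20 — deliver 3→0: n0:foll/b11/[-]
after 21 — deliver 0→1: ·
after 22 — deliver 1→0: ·
after 23 — deliver 0→2: ·
after 24 — deliver 2→0: n0:foll/b14/[-]
after 25 — deliver 1→0: ·
after 26 — propose(0,'s'): ·
after 27 — deliver 0→1: ·

14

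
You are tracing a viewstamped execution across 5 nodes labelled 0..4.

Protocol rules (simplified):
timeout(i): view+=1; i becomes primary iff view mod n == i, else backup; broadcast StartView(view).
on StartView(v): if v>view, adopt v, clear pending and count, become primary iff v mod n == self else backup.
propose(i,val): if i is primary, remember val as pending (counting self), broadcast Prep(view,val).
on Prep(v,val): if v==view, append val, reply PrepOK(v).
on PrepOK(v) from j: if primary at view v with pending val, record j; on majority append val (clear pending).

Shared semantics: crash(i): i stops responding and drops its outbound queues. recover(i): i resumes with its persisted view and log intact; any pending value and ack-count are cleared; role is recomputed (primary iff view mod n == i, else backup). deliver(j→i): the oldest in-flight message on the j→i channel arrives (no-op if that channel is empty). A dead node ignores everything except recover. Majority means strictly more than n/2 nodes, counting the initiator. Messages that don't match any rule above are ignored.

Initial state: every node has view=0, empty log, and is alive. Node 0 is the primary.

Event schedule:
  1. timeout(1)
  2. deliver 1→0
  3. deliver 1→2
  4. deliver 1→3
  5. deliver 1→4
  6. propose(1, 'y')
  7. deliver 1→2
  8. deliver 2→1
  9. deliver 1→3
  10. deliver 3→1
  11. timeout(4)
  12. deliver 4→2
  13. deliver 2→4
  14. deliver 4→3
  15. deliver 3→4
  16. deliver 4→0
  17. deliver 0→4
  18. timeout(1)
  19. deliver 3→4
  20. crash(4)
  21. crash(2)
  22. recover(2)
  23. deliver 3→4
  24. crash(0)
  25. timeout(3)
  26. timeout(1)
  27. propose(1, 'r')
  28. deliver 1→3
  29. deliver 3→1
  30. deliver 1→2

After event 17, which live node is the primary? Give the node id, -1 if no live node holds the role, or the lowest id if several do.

1

step 1 timeout(1): 1={prim,v=1,log=-}
step 2 deliver 1→0: 0={back,v=1,log=-}
step 3 deliver 1→2: 2={back,v=1,log=-}
step 4 deliver 1→3: 3={back,v=1,log=-}
step 5 deliver 1→4: 4={back,v=1,log=-}
step 6 propose(1,'y'): —
step 7 deliver 1→2: 2={back,v=1,log=y}
step 8 deliver 2→1: —
step 9 deliver 1→3: 3={back,v=1,log=y}
step 10 deliver 3→1: 1={prim,v=1,log=y}
step 11 timeout(4): 4={back,v=2,log=-}
step 12 deliver 4→2: 2={prim,v=2,log=y}
step 13 deliver 2→4: —
step 14 deliver 4→3: 3={back,v=2,log=y}
step 15 deliver 3→4: —
step 16 deliver 4→0: 0={back,v=2,log=-}
step 17 deliver 0→4: —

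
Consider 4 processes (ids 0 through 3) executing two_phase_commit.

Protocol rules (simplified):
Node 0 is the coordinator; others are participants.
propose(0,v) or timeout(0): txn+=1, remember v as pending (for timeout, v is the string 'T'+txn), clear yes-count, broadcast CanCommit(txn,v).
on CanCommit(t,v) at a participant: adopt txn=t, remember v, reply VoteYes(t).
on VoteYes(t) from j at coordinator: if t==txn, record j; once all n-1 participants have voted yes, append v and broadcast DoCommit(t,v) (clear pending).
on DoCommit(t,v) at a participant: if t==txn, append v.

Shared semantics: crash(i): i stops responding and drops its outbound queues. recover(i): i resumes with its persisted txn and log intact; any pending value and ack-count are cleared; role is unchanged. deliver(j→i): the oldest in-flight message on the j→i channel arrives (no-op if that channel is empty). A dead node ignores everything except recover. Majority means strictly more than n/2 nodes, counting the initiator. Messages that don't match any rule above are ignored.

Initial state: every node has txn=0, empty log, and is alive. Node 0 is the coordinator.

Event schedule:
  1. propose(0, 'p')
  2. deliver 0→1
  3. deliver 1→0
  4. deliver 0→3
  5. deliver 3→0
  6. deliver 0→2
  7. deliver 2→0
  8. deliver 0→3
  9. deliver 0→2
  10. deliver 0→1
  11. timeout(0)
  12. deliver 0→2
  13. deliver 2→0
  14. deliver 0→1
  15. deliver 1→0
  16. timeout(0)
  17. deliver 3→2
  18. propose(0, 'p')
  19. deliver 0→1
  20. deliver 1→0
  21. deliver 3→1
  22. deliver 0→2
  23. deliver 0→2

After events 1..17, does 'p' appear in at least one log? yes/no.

yes

after 1 — propose(0,'p'): n0:coor/t1/[-]
after 2 — deliver 0→1: n1:part/t1/[-]
after 3 — deliver 1→0: ·
after 4 — deliver 0→3: n3:part/t1/[-]
after 5 — deliver 3→0: ·
after 6 — deliver 0→2: n2:part/t1/[-]
after 7 — deliver 2→0: n0:coor/t1/[p]
after 8 — deliver 0→3: n3:part/t1/[p]
after 9 — deliver 0→2: n2:part/t1/[p]
after 10 — deliver 0→1: n1:part/t1/[p]
after 11 — timeout(0): n0:coor/t2/[p]
after 12 — deliver 0→2: n2:part/t2/[p]
after 13 — deliver 2→0: ·
after 14 — deliver 0→1: n1:part/t2/[p]
after 15 — deliver 1→0: ·
after 16 — timeout(0): n0:coor/t3/[p]
after 17 — deliver 3→2: ·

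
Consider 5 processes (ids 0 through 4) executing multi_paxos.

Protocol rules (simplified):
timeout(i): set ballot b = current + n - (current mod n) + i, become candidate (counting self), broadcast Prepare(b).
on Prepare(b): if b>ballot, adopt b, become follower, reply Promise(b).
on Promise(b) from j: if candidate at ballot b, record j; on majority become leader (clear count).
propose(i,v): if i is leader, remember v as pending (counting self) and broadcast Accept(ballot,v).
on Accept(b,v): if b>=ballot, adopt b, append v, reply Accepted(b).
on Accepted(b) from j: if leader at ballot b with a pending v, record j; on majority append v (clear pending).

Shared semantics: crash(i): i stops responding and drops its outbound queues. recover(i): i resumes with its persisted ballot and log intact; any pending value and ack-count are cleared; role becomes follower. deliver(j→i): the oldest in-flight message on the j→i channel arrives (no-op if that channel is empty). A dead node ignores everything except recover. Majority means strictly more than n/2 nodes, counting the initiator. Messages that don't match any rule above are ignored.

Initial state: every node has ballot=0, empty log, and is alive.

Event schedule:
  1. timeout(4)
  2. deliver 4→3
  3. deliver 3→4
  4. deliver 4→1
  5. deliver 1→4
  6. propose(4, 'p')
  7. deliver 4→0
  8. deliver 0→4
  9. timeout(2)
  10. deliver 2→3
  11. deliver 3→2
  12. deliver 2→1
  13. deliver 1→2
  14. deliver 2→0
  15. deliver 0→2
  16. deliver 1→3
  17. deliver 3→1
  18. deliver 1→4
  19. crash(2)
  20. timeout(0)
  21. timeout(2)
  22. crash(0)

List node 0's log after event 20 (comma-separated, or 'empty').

e1 timeout(4): 4[cand,b=9,-]
e2 deliver 4→3: 3[foll,b=9,-]
e3 deliver 3→4: ·
e4 deliver 4→1: 1[foll,b=9,-]
e5 deliver 1→4: 4[lead,b=9,-]
e6 propose(4,'p'): ·
e7 deliver 4→0: 0[foll,b=9,-]
e8 deliver 0→4: ·
e9 timeout(2): 2[cand,b=7,-]
e10 deliver 2→3: ·
e11 deliver 3→2: ·
e12 deliver 2→1: ·
e13 deliver 1→2: ·
e14 deliver 2→0: ·
e15 deliver 0→2: ·
e16 deliver 1→3: ·
e17 deliver 3→1: ·
e18 deliver 1→4: ·
e19 crash(2): 2[✗cand,b=7,-]
e20 timeout(0): 0[cand,b=10,-]

empty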